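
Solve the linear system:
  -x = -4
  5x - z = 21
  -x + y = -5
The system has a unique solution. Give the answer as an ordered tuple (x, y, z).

(4, -1, -1)

Form the augmented matrix and row-reduce:
  [ -1  0   0  |  -4 ]
  [  5  0  -1  |  21 ]
  [ -1  1   0  |  -5 ]
R1 -> -1·R1
  [  1  0   0  |   4 ]
  [  5  0  -1  |  21 ]
  [ -1  1   0  |  -5 ]
R2 -> R2 − 5·R1
  [  1  0   0  |   4 ]
  [  0  0  -1  |   1 ]
  [ -1  1   0  |  -5 ]
R3 -> R3 + R1
  [ 1  0   0  |   4 ]
  [ 0  0  -1  |   1 ]
  [ 0  1   0  |  -1 ]
R2 <=> R3
  [ 1  0   0  |   4 ]
  [ 0  1   0  |  -1 ]
  [ 0  0  -1  |   1 ]
R3 -> -1·R3
  [ 1  0  0  |   4 ]
  [ 0  1  0  |  -1 ]
  [ 0  0  1  |  -1 ]
Reading off the last column: x = 4, y = -1, z = -1.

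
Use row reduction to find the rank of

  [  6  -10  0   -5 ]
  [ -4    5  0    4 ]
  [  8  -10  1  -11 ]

Multiply r1 by 1/6.
  [  1  -5/3  0  -5/6 ]
  [ -4     5  0     4 ]
  [  8   -10  1   -11 ]
Add 4 times r1 to r2.
  [ 1  -5/3  0  -5/6 ]
  [ 0  -5/3  0   2/3 ]
  [ 8   -10  1   -11 ]
Subtract 8 times r1 from r3.
  [ 1  -5/3  0   -5/6 ]
  [ 0  -5/3  0    2/3 ]
  [ 0  10/3  1  -13/3 ]
Multiply r2 by -3/5.
  [ 1  -5/3  0   -5/6 ]
  [ 0     1  0   -2/5 ]
  [ 0  10/3  1  -13/3 ]
Subtract 10/3 times r2 from r3.
  [ 1  -5/3  0  -5/6 ]
  [ 0     1  0  -2/5 ]
  [ 0     0  1    -3 ]
Add 5/3 times r2 to r1.
  [ 1  0  0  -3/2 ]
  [ 0  1  0  -2/5 ]
  [ 0  0  1    -3 ]
The reduced form has 3 nonzero rows.

rank = 3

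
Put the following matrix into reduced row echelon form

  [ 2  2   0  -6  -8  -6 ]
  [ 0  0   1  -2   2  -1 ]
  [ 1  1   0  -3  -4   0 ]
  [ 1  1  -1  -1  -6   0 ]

[[1, 1, 0, -3, -4, 0], [0, 0, 1, -2, 2, 0], [0, 0, 0, 0, 0, 1], [0, 0, 0, 0, 0, 0]]

ρ1 → 1/2·ρ1
ρ3 → ρ3 − ρ1
ρ4 → ρ4 − ρ1
ρ4 → ρ4 + ρ2
ρ3 → 1/3·ρ3
ρ4 → ρ4 − 2·ρ3
ρ2 → ρ2 + ρ3
ρ1 → ρ1 + 3·ρ3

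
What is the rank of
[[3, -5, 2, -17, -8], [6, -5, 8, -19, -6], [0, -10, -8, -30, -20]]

r1 := 1/3·r1
  [ 1  -5/3  2/3  -17/3  -8/3 ]
  [ 6    -5    8    -19    -6 ]
  [ 0   -10   -8    -30   -20 ]
r2 := r2 − 6·r1
  [ 1  -5/3  2/3  -17/3  -8/3 ]
  [ 0     5    4     15    10 ]
  [ 0   -10   -8    -30   -20 ]
r2 := 1/5·r2
  [ 1  -5/3  2/3  -17/3  -8/3 ]
  [ 0     1  4/5      3     2 ]
  [ 0   -10   -8    -30   -20 ]
r3 := r3 + 10·r2
  [ 1  -5/3  2/3  -17/3  -8/3 ]
  [ 0     1  4/5      3     2 ]
  [ 0     0    0      0     0 ]
r1 := r1 + 5/3·r2
  [ 1  0    2  -2/3  2/3 ]
  [ 0  1  4/5     3    2 ]
  [ 0  0    0     0    0 ]
The reduced form has 2 nonzero rows.

rank = 2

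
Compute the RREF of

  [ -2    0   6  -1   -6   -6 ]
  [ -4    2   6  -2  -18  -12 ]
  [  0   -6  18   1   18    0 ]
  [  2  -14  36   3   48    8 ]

[[1, 0, -3, 0, 3, 0], [0, 1, -3, 0, -3, 0], [0, 0, 0, 1, 0, 0], [0, 0, 0, 0, 0, 1]]

ρ1 → -1/2·ρ1
  [  1    0  -3  1/2    3    3 ]
  [ -4    2   6   -2  -18  -12 ]
  [  0   -6  18    1   18    0 ]
  [  2  -14  36    3   48    8 ]
ρ2 → ρ2 + 4·ρ1
  [ 1    0  -3  1/2   3  3 ]
  [ 0    2  -6    0  -6  0 ]
  [ 0   -6  18    1  18  0 ]
  [ 2  -14  36    3  48  8 ]
ρ4 → ρ4 − 2·ρ1
  [ 1    0  -3  1/2   3  3 ]
  [ 0    2  -6    0  -6  0 ]
  [ 0   -6  18    1  18  0 ]
  [ 0  -14  42    2  42  2 ]
ρ2 → 1/2·ρ2
  [ 1    0  -3  1/2   3  3 ]
  [ 0    1  -3    0  -3  0 ]
  [ 0   -6  18    1  18  0 ]
  [ 0  -14  42    2  42  2 ]
ρ3 → ρ3 + 6·ρ2
  [ 1    0  -3  1/2   3  3 ]
  [ 0    1  -3    0  -3  0 ]
  [ 0    0   0    1   0  0 ]
  [ 0  -14  42    2  42  2 ]
ρ4 → ρ4 + 14·ρ2
  [ 1  0  -3  1/2   3  3 ]
  [ 0  1  -3    0  -3  0 ]
  [ 0  0   0    1   0  0 ]
  [ 0  0   0    2   0  2 ]
ρ4 → ρ4 − 2·ρ3
  [ 1  0  -3  1/2   3  3 ]
  [ 0  1  -3    0  -3  0 ]
  [ 0  0   0    1   0  0 ]
  [ 0  0   0    0   0  2 ]
ρ4 → 1/2·ρ4
  [ 1  0  -3  1/2   3  3 ]
  [ 0  1  -3    0  -3  0 ]
  [ 0  0   0    1   0  0 ]
  [ 0  0   0    0   0  1 ]
ρ1 → ρ1 − 3·ρ4
  [ 1  0  -3  1/2   3  0 ]
  [ 0  1  -3    0  -3  0 ]
  [ 0  0   0    1   0  0 ]
  [ 0  0   0    0   0  1 ]
ρ1 → ρ1 − 1/2·ρ3
  [ 1  0  -3  0   3  0 ]
  [ 0  1  -3  0  -3  0 ]
  [ 0  0   0  1   0  0 ]
  [ 0  0   0  0   0  1 ]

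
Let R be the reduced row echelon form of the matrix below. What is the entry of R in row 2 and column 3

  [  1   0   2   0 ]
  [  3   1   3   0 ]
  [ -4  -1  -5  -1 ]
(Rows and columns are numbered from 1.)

-3

R2 := R2 − 3·R1
  [  1   0   2   0 ]
  [  0   1  -3   0 ]
  [ -4  -1  -5  -1 ]
R3 := R3 + 4·R1
  [ 1   0   2   0 ]
  [ 0   1  -3   0 ]
  [ 0  -1   3  -1 ]
R3 := R3 + R2
  [ 1  0   2   0 ]
  [ 0  1  -3   0 ]
  [ 0  0   0  -1 ]
R3 := -1·R3
  [ 1  0   2  0 ]
  [ 0  1  -3  0 ]
  [ 0  0   0  1 ]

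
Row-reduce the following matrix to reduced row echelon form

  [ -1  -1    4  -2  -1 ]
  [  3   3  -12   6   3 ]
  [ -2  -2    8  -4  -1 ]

ρ1 → -1·ρ1
  [  1   1   -4   2   1 ]
  [  3   3  -12   6   3 ]
  [ -2  -2    8  -4  -1 ]
ρ2 → ρ2 − 3·ρ1
  [  1   1  -4   2   1 ]
  [  0   0   0   0   0 ]
  [ -2  -2   8  -4  -1 ]
ρ3 → ρ3 + 2·ρ1
  [ 1  1  -4  2  1 ]
  [ 0  0   0  0  0 ]
  [ 0  0   0  0  1 ]
ρ2 <-> ρ3
  [ 1  1  -4  2  1 ]
  [ 0  0   0  0  1 ]
  [ 0  0   0  0  0 ]
ρ1 → ρ1 − ρ2
  [ 1  1  -4  2  0 ]
  [ 0  0   0  0  1 ]
  [ 0  0   0  0  0 ]

[[1, 1, -4, 2, 0], [0, 0, 0, 0, 1], [0, 0, 0, 0, 0]]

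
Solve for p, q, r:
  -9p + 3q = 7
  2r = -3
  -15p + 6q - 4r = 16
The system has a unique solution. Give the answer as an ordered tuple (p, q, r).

(-4/3, -5/3, -3/2)

Form the augmented matrix and row-reduce:
  [  -9  3   0  |   7 ]
  [   0  0   2  |  -3 ]
  [ -15  6  -4  |  16 ]
R1 := -1/9·R1
  [   1  -1/3   0  |  -7/9 ]
  [   0     0   2  |    -3 ]
  [ -15     6  -4  |    16 ]
R3 := R3 + 15·R1
  [ 1  -1/3   0  |  -7/9 ]
  [ 0     0   2  |    -3 ]
  [ 0     1  -4  |  13/3 ]
R2 <=> R3
  [ 1  -1/3   0  |  -7/9 ]
  [ 0     1  -4  |  13/3 ]
  [ 0     0   2  |    -3 ]
R3 := 1/2·R3
  [ 1  -1/3   0  |  -7/9 ]
  [ 0     1  -4  |  13/3 ]
  [ 0     0   1  |  -3/2 ]
R2 := R2 + 4·R3
  [ 1  -1/3  0  |  -7/9 ]
  [ 0     1  0  |  -5/3 ]
  [ 0     0  1  |  -3/2 ]
R1 := R1 + 1/3·R2
  [ 1  0  0  |  -4/3 ]
  [ 0  1  0  |  -5/3 ]
  [ 0  0  1  |  -3/2 ]
Reading off the last column: p = -4/3, q = -5/3, r = -3/2.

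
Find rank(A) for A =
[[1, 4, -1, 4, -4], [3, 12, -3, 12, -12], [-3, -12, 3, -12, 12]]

rank = 1

R2 := R2 − 3·R1
  [  1    4  -1    4  -4 ]
  [  0    0   0    0   0 ]
  [ -3  -12   3  -12  12 ]
R3 := R3 + 3·R1
  [ 1  4  -1  4  -4 ]
  [ 0  0   0  0   0 ]
  [ 0  0   0  0   0 ]
The reduced form has 1 nonzero row.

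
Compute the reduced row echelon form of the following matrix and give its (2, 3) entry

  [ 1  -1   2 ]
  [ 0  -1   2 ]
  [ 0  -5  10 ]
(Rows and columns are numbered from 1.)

-2

R2 := -1·R2
  [ 1  -1   2 ]
  [ 0   1  -2 ]
  [ 0  -5  10 ]
R3 := R3 + 5·R2
  [ 1  -1   2 ]
  [ 0   1  -2 ]
  [ 0   0   0 ]
R1 := R1 + R2
  [ 1  0   0 ]
  [ 0  1  -2 ]
  [ 0  0   0 ]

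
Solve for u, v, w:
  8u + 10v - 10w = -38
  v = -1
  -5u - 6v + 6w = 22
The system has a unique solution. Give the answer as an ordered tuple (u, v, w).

Form the augmented matrix and row-reduce:
  [  8  10  -10  |  -38 ]
  [  0   1    0  |   -1 ]
  [ -5  -6    6  |   22 ]
r1 := 1/8·r1
r3 := r3 + 5·r1
r3 := r3 − 1/4·r2
r3 := -4·r3
r1 := r1 + 5/4·r3
r1 := r1 − 5/4·r2
Reading off the last column: u = 4, v = -1, w = 6.

(4, -1, 6)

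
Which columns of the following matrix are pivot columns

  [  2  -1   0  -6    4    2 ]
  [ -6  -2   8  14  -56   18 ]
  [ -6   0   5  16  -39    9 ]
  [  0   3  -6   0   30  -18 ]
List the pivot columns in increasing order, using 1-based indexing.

1, 2, 3

R1 := 1/2·R1
  [  1  -1/2   0  -3    2    1 ]
  [ -6    -2   8  14  -56   18 ]
  [ -6     0   5  16  -39    9 ]
  [  0     3  -6   0   30  -18 ]
R2 := R2 + 6·R1
  [  1  -1/2   0  -3    2    1 ]
  [  0    -5   8  -4  -44   24 ]
  [ -6     0   5  16  -39    9 ]
  [  0     3  -6   0   30  -18 ]
R3 := R3 + 6·R1
  [ 1  -1/2   0  -3    2    1 ]
  [ 0    -5   8  -4  -44   24 ]
  [ 0    -3   5  -2  -27   15 ]
  [ 0     3  -6   0   30  -18 ]
R2 := -1/5·R2
  [ 1  -1/2     0   -3     2      1 ]
  [ 0     1  -8/5  4/5  44/5  -24/5 ]
  [ 0    -3     5   -2   -27     15 ]
  [ 0     3    -6    0    30    -18 ]
R3 := R3 + 3·R2
  [ 1  -1/2     0   -3     2      1 ]
  [ 0     1  -8/5  4/5  44/5  -24/5 ]
  [ 0     0   1/5  2/5  -3/5    3/5 ]
  [ 0     3    -6    0    30    -18 ]
R4 := R4 − 3·R2
  [ 1  -1/2     0     -3     2      1 ]
  [ 0     1  -8/5    4/5  44/5  -24/5 ]
  [ 0     0   1/5    2/5  -3/5    3/5 ]
  [ 0     0  -6/5  -12/5  18/5  -18/5 ]
R3 := 5·R3
  [ 1  -1/2     0     -3     2      1 ]
  [ 0     1  -8/5    4/5  44/5  -24/5 ]
  [ 0     0     1      2    -3      3 ]
  [ 0     0  -6/5  -12/5  18/5  -18/5 ]
R4 := R4 + 6/5·R3
  [ 1  -1/2     0   -3     2      1 ]
  [ 0     1  -8/5  4/5  44/5  -24/5 ]
  [ 0     0     1    2    -3      3 ]
  [ 0     0     0    0     0      0 ]
R2 := R2 + 8/5·R3
  [ 1  -1/2  0  -3   2  1 ]
  [ 0     1  0   4   4  0 ]
  [ 0     0  1   2  -3  3 ]
  [ 0     0  0   0   0  0 ]
R1 := R1 + 1/2·R2
  [ 1  0  0  -1   4  1 ]
  [ 0  1  0   4   4  0 ]
  [ 0  0  1   2  -3  3 ]
  [ 0  0  0   0   0  0 ]
Pivot columns are the columns containing a leading 1.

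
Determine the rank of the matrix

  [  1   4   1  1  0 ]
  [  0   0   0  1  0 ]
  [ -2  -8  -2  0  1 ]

rank = 3

Add 2 times ρ1 to ρ3.
  [ 1  4  1  1  0 ]
  [ 0  0  0  1  0 ]
  [ 0  0  0  2  1 ]
Subtract 2 times ρ2 from ρ3.
  [ 1  4  1  1  0 ]
  [ 0  0  0  1  0 ]
  [ 0  0  0  0  1 ]
Subtract ρ2 from ρ1.
  [ 1  4  1  0  0 ]
  [ 0  0  0  1  0 ]
  [ 0  0  0  0  1 ]
The reduced form has 3 nonzero rows.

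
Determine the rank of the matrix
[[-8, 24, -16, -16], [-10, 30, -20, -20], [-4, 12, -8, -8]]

rank = 1

r1 → -1/8·r1
r2 → r2 + 10·r1
r3 → r3 + 4·r1
The reduced form has 1 nonzero row.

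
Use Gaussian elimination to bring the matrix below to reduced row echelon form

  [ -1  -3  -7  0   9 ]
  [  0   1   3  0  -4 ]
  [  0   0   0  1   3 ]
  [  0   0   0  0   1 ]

[[1, 0, -2, 0, 0], [0, 1, 3, 0, 0], [0, 0, 0, 1, 0], [0, 0, 0, 0, 1]]

r1 → -1·r1
  [ 1  3  7  0  -9 ]
  [ 0  1  3  0  -4 ]
  [ 0  0  0  1   3 ]
  [ 0  0  0  0   1 ]
r3 → r3 − 3·r4
  [ 1  3  7  0  -9 ]
  [ 0  1  3  0  -4 ]
  [ 0  0  0  1   0 ]
  [ 0  0  0  0   1 ]
r2 → r2 + 4·r4
  [ 1  3  7  0  -9 ]
  [ 0  1  3  0   0 ]
  [ 0  0  0  1   0 ]
  [ 0  0  0  0   1 ]
r1 → r1 + 9·r4
  [ 1  3  7  0  0 ]
  [ 0  1  3  0  0 ]
  [ 0  0  0  1  0 ]
  [ 0  0  0  0  1 ]
r1 → r1 − 3·r2
  [ 1  0  -2  0  0 ]
  [ 0  1   3  0  0 ]
  [ 0  0   0  1  0 ]
  [ 0  0   0  0  1 ]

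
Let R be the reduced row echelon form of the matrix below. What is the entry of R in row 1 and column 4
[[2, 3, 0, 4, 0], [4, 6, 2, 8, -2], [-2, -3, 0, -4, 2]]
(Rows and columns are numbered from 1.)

R1 → 1/2·R1
  [  1  3/2  0   2   0 ]
  [  4    6  2   8  -2 ]
  [ -2   -3  0  -4   2 ]
R2 → R2 − 4·R1
  [  1  3/2  0   2   0 ]
  [  0    0  2   0  -2 ]
  [ -2   -3  0  -4   2 ]
R3 → R3 + 2·R1
  [ 1  3/2  0  2   0 ]
  [ 0    0  2  0  -2 ]
  [ 0    0  0  0   2 ]
R2 → 1/2·R2
  [ 1  3/2  0  2   0 ]
  [ 0    0  1  0  -1 ]
  [ 0    0  0  0   2 ]
R3 → 1/2·R3
  [ 1  3/2  0  2   0 ]
  [ 0    0  1  0  -1 ]
  [ 0    0  0  0   1 ]
R2 → R2 + R3
  [ 1  3/2  0  2  0 ]
  [ 0    0  1  0  0 ]
  [ 0    0  0  0  1 ]

2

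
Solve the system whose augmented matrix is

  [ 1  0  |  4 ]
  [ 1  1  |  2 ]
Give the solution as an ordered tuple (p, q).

(4, -2)

R2 := R2 − R1
  [ 1  0  |   4 ]
  [ 0  1  |  -2 ]
Reading off the last column: p = 4, q = -2.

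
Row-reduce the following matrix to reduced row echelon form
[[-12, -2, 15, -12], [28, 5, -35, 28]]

[[1, 0, -5/4, 1], [0, 1, 0, 0]]

R1 -> -1/12·R1
  [  1  1/6  -5/4   1 ]
  [ 28    5   -35  28 ]
R2 -> R2 − 28·R1
  [ 1  1/6  -5/4  1 ]
  [ 0  1/3     0  0 ]
R2 -> 3·R2
  [ 1  1/6  -5/4  1 ]
  [ 0    1     0  0 ]
R1 -> R1 − 1/6·R2
  [ 1  0  -5/4  1 ]
  [ 0  1     0  0 ]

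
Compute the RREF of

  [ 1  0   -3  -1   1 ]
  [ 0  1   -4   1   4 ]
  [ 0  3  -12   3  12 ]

[[1, 0, -3, -1, 1], [0, 1, -4, 1, 4], [0, 0, 0, 0, 0]]

R3 ← R3 − 3·R2
  [ 1  0  -3  -1  1 ]
  [ 0  1  -4   1  4 ]
  [ 0  0   0   0  0 ]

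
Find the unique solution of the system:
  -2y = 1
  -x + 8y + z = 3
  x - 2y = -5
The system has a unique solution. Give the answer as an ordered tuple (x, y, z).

(-6, -1/2, 1)

Form the augmented matrix and row-reduce:
  [  0  -2  0  |   1 ]
  [ -1   8  1  |   3 ]
  [  1  -2  0  |  -5 ]
R1 ↔ R2
  [ -1   8  1  |   3 ]
  [  0  -2  0  |   1 ]
  [  1  -2  0  |  -5 ]
R1 := -1·R1
  [ 1  -8  -1  |  -3 ]
  [ 0  -2   0  |   1 ]
  [ 1  -2   0  |  -5 ]
R3 := R3 − R1
  [ 1  -8  -1  |  -3 ]
  [ 0  -2   0  |   1 ]
  [ 0   6   1  |  -2 ]
R2 := -1/2·R2
  [ 1  -8  -1  |    -3 ]
  [ 0   1   0  |  -1/2 ]
  [ 0   6   1  |    -2 ]
R3 := R3 − 6·R2
  [ 1  -8  -1  |    -3 ]
  [ 0   1   0  |  -1/2 ]
  [ 0   0   1  |     1 ]
R1 := R1 + R3
  [ 1  -8  0  |    -2 ]
  [ 0   1  0  |  -1/2 ]
  [ 0   0  1  |     1 ]
R1 := R1 + 8·R2
  [ 1  0  0  |    -6 ]
  [ 0  1  0  |  -1/2 ]
  [ 0  0  1  |     1 ]
Reading off the last column: x = -6, y = -1/2, z = 1.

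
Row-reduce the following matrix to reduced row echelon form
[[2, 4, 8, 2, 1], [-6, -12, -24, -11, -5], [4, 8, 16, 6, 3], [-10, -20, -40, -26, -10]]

r1 ← 1/2·r1
  [   1    2    4    1  1/2 ]
  [  -6  -12  -24  -11   -5 ]
  [   4    8   16    6    3 ]
  [ -10  -20  -40  -26  -10 ]
r2 ← r2 + 6·r1
  [   1    2    4    1  1/2 ]
  [   0    0    0   -5   -2 ]
  [   4    8   16    6    3 ]
  [ -10  -20  -40  -26  -10 ]
r3 ← r3 − 4·r1
  [   1    2    4    1  1/2 ]
  [   0    0    0   -5   -2 ]
  [   0    0    0    2    1 ]
  [ -10  -20  -40  -26  -10 ]
r4 ← r4 + 10·r1
  [ 1  2  4    1  1/2 ]
  [ 0  0  0   -5   -2 ]
  [ 0  0  0    2    1 ]
  [ 0  0  0  -16   -5 ]
r2 ← -1/5·r2
  [ 1  2  4    1  1/2 ]
  [ 0  0  0    1  2/5 ]
  [ 0  0  0    2    1 ]
  [ 0  0  0  -16   -5 ]
r3 ← r3 − 2·r2
  [ 1  2  4    1  1/2 ]
  [ 0  0  0    1  2/5 ]
  [ 0  0  0    0  1/5 ]
  [ 0  0  0  -16   -5 ]
r4 ← r4 + 16·r2
  [ 1  2  4  1  1/2 ]
  [ 0  0  0  1  2/5 ]
  [ 0  0  0  0  1/5 ]
  [ 0  0  0  0  7/5 ]
r3 ← 5·r3
  [ 1  2  4  1  1/2 ]
  [ 0  0  0  1  2/5 ]
  [ 0  0  0  0    1 ]
  [ 0  0  0  0  7/5 ]
r4 ← r4 − 7/5·r3
  [ 1  2  4  1  1/2 ]
  [ 0  0  0  1  2/5 ]
  [ 0  0  0  0    1 ]
  [ 0  0  0  0    0 ]
r2 ← r2 − 2/5·r3
  [ 1  2  4  1  1/2 ]
  [ 0  0  0  1    0 ]
  [ 0  0  0  0    1 ]
  [ 0  0  0  0    0 ]
r1 ← r1 − 1/2·r3
  [ 1  2  4  1  0 ]
  [ 0  0  0  1  0 ]
  [ 0  0  0  0  1 ]
  [ 0  0  0  0  0 ]
r1 ← r1 − r2
  [ 1  2  4  0  0 ]
  [ 0  0  0  1  0 ]
  [ 0  0  0  0  1 ]
  [ 0  0  0  0  0 ]

[[1, 2, 4, 0, 0], [0, 0, 0, 1, 0], [0, 0, 0, 0, 1], [0, 0, 0, 0, 0]]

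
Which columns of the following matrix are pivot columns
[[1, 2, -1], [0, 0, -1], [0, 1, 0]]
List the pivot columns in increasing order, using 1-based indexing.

1, 2, 3

R2 <-> R3
  [ 1  2  -1 ]
  [ 0  1   0 ]
  [ 0  0  -1 ]
R3 → -1·R3
  [ 1  2  -1 ]
  [ 0  1   0 ]
  [ 0  0   1 ]
R1 → R1 + R3
  [ 1  2  0 ]
  [ 0  1  0 ]
  [ 0  0  1 ]
R1 → R1 − 2·R2
  [ 1  0  0 ]
  [ 0  1  0 ]
  [ 0  0  1 ]
Pivot columns are the columns containing a leading 1.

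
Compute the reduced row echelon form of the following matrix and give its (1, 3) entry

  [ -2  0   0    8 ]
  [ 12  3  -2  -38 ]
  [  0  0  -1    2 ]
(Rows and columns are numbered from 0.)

2

R1 -> -1/2·R1
  [  1  0   0   -4 ]
  [ 12  3  -2  -38 ]
  [  0  0  -1    2 ]
R2 -> R2 − 12·R1
  [ 1  0   0  -4 ]
  [ 0  3  -2  10 ]
  [ 0  0  -1   2 ]
R2 -> 1/3·R2
  [ 1  0     0    -4 ]
  [ 0  1  -2/3  10/3 ]
  [ 0  0    -1     2 ]
R3 -> -1·R3
  [ 1  0     0    -4 ]
  [ 0  1  -2/3  10/3 ]
  [ 0  0     1    -2 ]
R2 -> R2 + 2/3·R3
  [ 1  0  0  -4 ]
  [ 0  1  0   2 ]
  [ 0  0  1  -2 ]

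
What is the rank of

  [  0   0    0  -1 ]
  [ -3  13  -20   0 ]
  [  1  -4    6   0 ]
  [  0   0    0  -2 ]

ρ1 <-> ρ2
  [ -3  13  -20   0 ]
  [  0   0    0  -1 ]
  [  1  -4    6   0 ]
  [  0   0    0  -2 ]
ρ1 ← -1/3·ρ1
  [ 1  -13/3  20/3   0 ]
  [ 0      0     0  -1 ]
  [ 1     -4     6   0 ]
  [ 0      0     0  -2 ]
ρ3 ← ρ3 − ρ1
  [ 1  -13/3  20/3   0 ]
  [ 0      0     0  -1 ]
  [ 0    1/3  -2/3   0 ]
  [ 0      0     0  -2 ]
ρ2 <-> ρ3
  [ 1  -13/3  20/3   0 ]
  [ 0    1/3  -2/3   0 ]
  [ 0      0     0  -1 ]
  [ 0      0     0  -2 ]
ρ2 ← 3·ρ2
  [ 1  -13/3  20/3   0 ]
  [ 0      1    -2   0 ]
  [ 0      0     0  -1 ]
  [ 0      0     0  -2 ]
ρ3 ← -1·ρ3
  [ 1  -13/3  20/3   0 ]
  [ 0      1    -2   0 ]
  [ 0      0     0   1 ]
  [ 0      0     0  -2 ]
ρ4 ← ρ4 + 2·ρ3
  [ 1  -13/3  20/3  0 ]
  [ 0      1    -2  0 ]
  [ 0      0     0  1 ]
  [ 0      0     0  0 ]
ρ1 ← ρ1 + 13/3·ρ2
  [ 1  0  -2  0 ]
  [ 0  1  -2  0 ]
  [ 0  0   0  1 ]
  [ 0  0   0  0 ]
The reduced form has 3 nonzero rows.

rank = 3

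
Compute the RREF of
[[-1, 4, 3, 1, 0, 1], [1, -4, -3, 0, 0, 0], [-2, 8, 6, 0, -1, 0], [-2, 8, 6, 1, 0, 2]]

R1 -> -1·R1
  [  1  -4  -3  -1   0  -1 ]
  [  1  -4  -3   0   0   0 ]
  [ -2   8   6   0  -1   0 ]
  [ -2   8   6   1   0   2 ]
R2 -> R2 − R1
  [  1  -4  -3  -1   0  -1 ]
  [  0   0   0   1   0   1 ]
  [ -2   8   6   0  -1   0 ]
  [ -2   8   6   1   0   2 ]
R3 -> R3 + 2·R1
  [  1  -4  -3  -1   0  -1 ]
  [  0   0   0   1   0   1 ]
  [  0   0   0  -2  -1  -2 ]
  [ -2   8   6   1   0   2 ]
R4 -> R4 + 2·R1
  [ 1  -4  -3  -1   0  -1 ]
  [ 0   0   0   1   0   1 ]
  [ 0   0   0  -2  -1  -2 ]
  [ 0   0   0  -1   0   0 ]
R3 -> R3 + 2·R2
  [ 1  -4  -3  -1   0  -1 ]
  [ 0   0   0   1   0   1 ]
  [ 0   0   0   0  -1   0 ]
  [ 0   0   0  -1   0   0 ]
R4 -> R4 + R2
  [ 1  -4  -3  -1   0  -1 ]
  [ 0   0   0   1   0   1 ]
  [ 0   0   0   0  -1   0 ]
  [ 0   0   0   0   0   1 ]
R3 -> -1·R3
  [ 1  -4  -3  -1  0  -1 ]
  [ 0   0   0   1  0   1 ]
  [ 0   0   0   0  1   0 ]
  [ 0   0   0   0  0   1 ]
R2 -> R2 − R4
  [ 1  -4  -3  -1  0  -1 ]
  [ 0   0   0   1  0   0 ]
  [ 0   0   0   0  1   0 ]
  [ 0   0   0   0  0   1 ]
R1 -> R1 + R4
  [ 1  -4  -3  -1  0  0 ]
  [ 0   0   0   1  0  0 ]
  [ 0   0   0   0  1  0 ]
  [ 0   0   0   0  0  1 ]
R1 -> R1 + R2
  [ 1  -4  -3  0  0  0 ]
  [ 0   0   0  1  0  0 ]
  [ 0   0   0  0  1  0 ]
  [ 0   0   0  0  0  1 ]

[[1, -4, -3, 0, 0, 0], [0, 0, 0, 1, 0, 0], [0, 0, 0, 0, 1, 0], [0, 0, 0, 0, 0, 1]]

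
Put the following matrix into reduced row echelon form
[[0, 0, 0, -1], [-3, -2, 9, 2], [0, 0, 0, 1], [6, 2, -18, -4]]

R1 <=> R2
R1 → -1/3·R1
R4 → R4 − 6·R1
R2 <=> R4
R2 → -1/2·R2
R4 → R4 + R3
R1 → R1 + 2/3·R3
R1 → R1 − 2/3·R2

[[1, 0, -3, 0], [0, 1, 0, 0], [0, 0, 0, 1], [0, 0, 0, 0]]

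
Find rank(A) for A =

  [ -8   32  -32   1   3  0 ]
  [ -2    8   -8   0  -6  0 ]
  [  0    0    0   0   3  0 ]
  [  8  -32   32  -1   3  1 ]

R1 -> -1/8·R1
  [  1   -4   4  -1/8  -3/8  0 ]
  [ -2    8  -8     0    -6  0 ]
  [  0    0   0     0     3  0 ]
  [  8  -32  32    -1     3  1 ]
R2 -> R2 + 2·R1
  [ 1   -4   4  -1/8   -3/8  0 ]
  [ 0    0   0  -1/4  -27/4  0 ]
  [ 0    0   0     0      3  0 ]
  [ 8  -32  32    -1      3  1 ]
R4 -> R4 − 8·R1
  [ 1  -4  4  -1/8   -3/8  0 ]
  [ 0   0  0  -1/4  -27/4  0 ]
  [ 0   0  0     0      3  0 ]
  [ 0   0  0     0      6  1 ]
R2 -> -4·R2
  [ 1  -4  4  -1/8  -3/8  0 ]
  [ 0   0  0     1    27  0 ]
  [ 0   0  0     0     3  0 ]
  [ 0   0  0     0     6  1 ]
R3 -> 1/3·R3
  [ 1  -4  4  -1/8  -3/8  0 ]
  [ 0   0  0     1    27  0 ]
  [ 0   0  0     0     1  0 ]
  [ 0   0  0     0     6  1 ]
R4 -> R4 − 6·R3
  [ 1  -4  4  -1/8  -3/8  0 ]
  [ 0   0  0     1    27  0 ]
  [ 0   0  0     0     1  0 ]
  [ 0   0  0     0     0  1 ]
R2 -> R2 − 27·R3
  [ 1  -4  4  -1/8  -3/8  0 ]
  [ 0   0  0     1     0  0 ]
  [ 0   0  0     0     1  0 ]
  [ 0   0  0     0     0  1 ]
R1 -> R1 + 3/8·R3
  [ 1  -4  4  -1/8  0  0 ]
  [ 0   0  0     1  0  0 ]
  [ 0   0  0     0  1  0 ]
  [ 0   0  0     0  0  1 ]
R1 -> R1 + 1/8·R2
  [ 1  -4  4  0  0  0 ]
  [ 0   0  0  1  0  0 ]
  [ 0   0  0  0  1  0 ]
  [ 0   0  0  0  0  1 ]
The reduced form has 4 nonzero rows.

rank = 4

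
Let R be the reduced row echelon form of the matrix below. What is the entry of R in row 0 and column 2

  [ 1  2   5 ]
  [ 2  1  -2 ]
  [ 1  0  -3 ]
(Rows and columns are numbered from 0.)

-3

ρ2 ← ρ2 − 2·ρ1
  [ 1   2    5 ]
  [ 0  -3  -12 ]
  [ 1   0   -3 ]
ρ3 ← ρ3 − ρ1
  [ 1   2    5 ]
  [ 0  -3  -12 ]
  [ 0  -2   -8 ]
ρ2 ← -1/3·ρ2
  [ 1   2   5 ]
  [ 0   1   4 ]
  [ 0  -2  -8 ]
ρ3 ← ρ3 + 2·ρ2
  [ 1  2  5 ]
  [ 0  1  4 ]
  [ 0  0  0 ]
ρ1 ← ρ1 − 2·ρ2
  [ 1  0  -3 ]
  [ 0  1   4 ]
  [ 0  0   0 ]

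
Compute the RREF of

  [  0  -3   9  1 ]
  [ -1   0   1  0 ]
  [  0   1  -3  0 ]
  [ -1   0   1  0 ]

r1 <=> r2
  [ -1   0   1  0 ]
  [  0  -3   9  1 ]
  [  0   1  -3  0 ]
  [ -1   0   1  0 ]
r1 := -1·r1
  [  1   0  -1  0 ]
  [  0  -3   9  1 ]
  [  0   1  -3  0 ]
  [ -1   0   1  0 ]
r4 := r4 + r1
  [ 1   0  -1  0 ]
  [ 0  -3   9  1 ]
  [ 0   1  -3  0 ]
  [ 0   0   0  0 ]
r2 := -1/3·r2
  [ 1  0  -1     0 ]
  [ 0  1  -3  -1/3 ]
  [ 0  1  -3     0 ]
  [ 0  0   0     0 ]
r3 := r3 − r2
  [ 1  0  -1     0 ]
  [ 0  1  -3  -1/3 ]
  [ 0  0   0   1/3 ]
  [ 0  0   0     0 ]
r3 := 3·r3
  [ 1  0  -1     0 ]
  [ 0  1  -3  -1/3 ]
  [ 0  0   0     1 ]
  [ 0  0   0     0 ]
r2 := r2 + 1/3·r3
  [ 1  0  -1  0 ]
  [ 0  1  -3  0 ]
  [ 0  0   0  1 ]
  [ 0  0   0  0 ]

[[1, 0, -1, 0], [0, 1, -3, 0], [0, 0, 0, 1], [0, 0, 0, 0]]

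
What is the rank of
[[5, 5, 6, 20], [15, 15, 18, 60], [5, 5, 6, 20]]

R1 := 1/5·R1
  [  1   1  6/5   4 ]
  [ 15  15   18  60 ]
  [  5   5    6  20 ]
R2 := R2 − 15·R1
  [ 1  1  6/5   4 ]
  [ 0  0    0   0 ]
  [ 5  5    6  20 ]
R3 := R3 − 5·R1
  [ 1  1  6/5  4 ]
  [ 0  0    0  0 ]
  [ 0  0    0  0 ]
The reduced form has 1 nonzero row.

rank = 1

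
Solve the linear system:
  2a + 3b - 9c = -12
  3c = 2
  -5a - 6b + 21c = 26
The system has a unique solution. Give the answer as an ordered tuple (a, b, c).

(0, -2, 2/3)

Form the augmented matrix and row-reduce:
  [  2   3  -9  |  -12 ]
  [  0   0   3  |    2 ]
  [ -5  -6  21  |   26 ]
R1 -> 1/2·R1
  [  1  3/2  -9/2  |  -6 ]
  [  0    0     3  |   2 ]
  [ -5   -6    21  |  26 ]
R3 -> R3 + 5·R1
  [ 1  3/2  -9/2  |  -6 ]
  [ 0    0     3  |   2 ]
  [ 0  3/2  -3/2  |  -4 ]
R2 ↔ R3
  [ 1  3/2  -9/2  |  -6 ]
  [ 0  3/2  -3/2  |  -4 ]
  [ 0    0     3  |   2 ]
R2 -> 2/3·R2
  [ 1  3/2  -9/2  |    -6 ]
  [ 0    1    -1  |  -8/3 ]
  [ 0    0     3  |     2 ]
R3 -> 1/3·R3
  [ 1  3/2  -9/2  |    -6 ]
  [ 0    1    -1  |  -8/3 ]
  [ 0    0     1  |   2/3 ]
R2 -> R2 + R3
  [ 1  3/2  -9/2  |   -6 ]
  [ 0    1     0  |   -2 ]
  [ 0    0     1  |  2/3 ]
R1 -> R1 + 9/2·R3
  [ 1  3/2  0  |   -3 ]
  [ 0    1  0  |   -2 ]
  [ 0    0  1  |  2/3 ]
R1 -> R1 − 3/2·R2
  [ 1  0  0  |    0 ]
  [ 0  1  0  |   -2 ]
  [ 0  0  1  |  2/3 ]
Reading off the last column: a = 0, b = -2, c = 2/3.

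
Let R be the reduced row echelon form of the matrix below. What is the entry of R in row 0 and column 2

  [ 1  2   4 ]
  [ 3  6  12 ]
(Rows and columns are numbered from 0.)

Subtract 3 times ρ1 from ρ2.

4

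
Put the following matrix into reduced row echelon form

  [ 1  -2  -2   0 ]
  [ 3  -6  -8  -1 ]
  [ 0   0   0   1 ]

[[1, -2, 0, 0], [0, 0, 1, 0], [0, 0, 0, 1]]

R2 ← R2 − 3·R1
  [ 1  -2  -2   0 ]
  [ 0   0  -2  -1 ]
  [ 0   0   0   1 ]
R2 ← -1/2·R2
  [ 1  -2  -2    0 ]
  [ 0   0   1  1/2 ]
  [ 0   0   0    1 ]
R2 ← R2 − 1/2·R3
  [ 1  -2  -2  0 ]
  [ 0   0   1  0 ]
  [ 0   0   0  1 ]
R1 ← R1 + 2·R2
  [ 1  -2  0  0 ]
  [ 0   0  1  0 ]
  [ 0   0  0  1 ]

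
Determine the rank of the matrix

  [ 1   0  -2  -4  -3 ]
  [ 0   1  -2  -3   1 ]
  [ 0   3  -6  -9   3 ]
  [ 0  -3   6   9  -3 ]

rank = 2

ρ3 -> ρ3 − 3·ρ2
ρ4 -> ρ4 + 3·ρ2
The reduced form has 2 nonzero rows.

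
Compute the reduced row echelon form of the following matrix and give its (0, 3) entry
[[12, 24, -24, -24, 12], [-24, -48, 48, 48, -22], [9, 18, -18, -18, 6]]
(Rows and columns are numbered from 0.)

ρ1 ← 1/12·ρ1
  [   1    2   -2   -2    1 ]
  [ -24  -48   48   48  -22 ]
  [   9   18  -18  -18    6 ]
ρ2 ← ρ2 + 24·ρ1
  [ 1   2   -2   -2  1 ]
  [ 0   0    0    0  2 ]
  [ 9  18  -18  -18  6 ]
ρ3 ← ρ3 − 9·ρ1
  [ 1  2  -2  -2   1 ]
  [ 0  0   0   0   2 ]
  [ 0  0   0   0  -3 ]
ρ2 ← 1/2·ρ2
  [ 1  2  -2  -2   1 ]
  [ 0  0   0   0   1 ]
  [ 0  0   0   0  -3 ]
ρ3 ← ρ3 + 3·ρ2
  [ 1  2  -2  -2  1 ]
  [ 0  0   0   0  1 ]
  [ 0  0   0   0  0 ]
ρ1 ← ρ1 − ρ2
  [ 1  2  -2  -2  0 ]
  [ 0  0   0   0  1 ]
  [ 0  0   0   0  0 ]

-2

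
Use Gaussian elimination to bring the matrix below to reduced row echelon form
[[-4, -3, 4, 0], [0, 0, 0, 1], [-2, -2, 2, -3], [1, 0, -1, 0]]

[[1, 0, -1, 0], [0, 1, 0, 0], [0, 0, 0, 1], [0, 0, 0, 0]]

ρ1 → -1/4·ρ1
  [  1  3/4  -1   0 ]
  [  0    0   0   1 ]
  [ -2   -2   2  -3 ]
  [  1    0  -1   0 ]
ρ3 → ρ3 + 2·ρ1
  [ 1   3/4  -1   0 ]
  [ 0     0   0   1 ]
  [ 0  -1/2   0  -3 ]
  [ 1     0  -1   0 ]
ρ4 → ρ4 − ρ1
  [ 1   3/4  -1   0 ]
  [ 0     0   0   1 ]
  [ 0  -1/2   0  -3 ]
  [ 0  -3/4   0   0 ]
ρ2 <-> ρ3
  [ 1   3/4  -1   0 ]
  [ 0  -1/2   0  -3 ]
  [ 0     0   0   1 ]
  [ 0  -3/4   0   0 ]
ρ2 → -2·ρ2
  [ 1   3/4  -1  0 ]
  [ 0     1   0  6 ]
  [ 0     0   0  1 ]
  [ 0  -3/4   0  0 ]
ρ4 → ρ4 + 3/4·ρ2
  [ 1  3/4  -1    0 ]
  [ 0    1   0    6 ]
  [ 0    0   0    1 ]
  [ 0    0   0  9/2 ]
ρ4 → ρ4 − 9/2·ρ3
  [ 1  3/4  -1  0 ]
  [ 0    1   0  6 ]
  [ 0    0   0  1 ]
  [ 0    0   0  0 ]
ρ2 → ρ2 − 6·ρ3
  [ 1  3/4  -1  0 ]
  [ 0    1   0  0 ]
  [ 0    0   0  1 ]
  [ 0    0   0  0 ]
ρ1 → ρ1 − 3/4·ρ2
  [ 1  0  -1  0 ]
  [ 0  1   0  0 ]
  [ 0  0   0  1 ]
  [ 0  0   0  0 ]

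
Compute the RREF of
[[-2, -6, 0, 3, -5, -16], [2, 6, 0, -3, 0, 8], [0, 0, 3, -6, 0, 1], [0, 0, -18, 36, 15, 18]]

[[1, 3, 0, -3/2, 0, 4], [0, 0, 1, -2, 0, 1/3], [0, 0, 0, 0, 1, 8/5], [0, 0, 0, 0, 0, 0]]

ρ1 := -1/2·ρ1
ρ2 := ρ2 − 2·ρ1
ρ2 <=> ρ3
ρ2 := 1/3·ρ2
ρ4 := ρ4 + 18·ρ2
ρ3 := -1/5·ρ3
ρ4 := ρ4 − 15·ρ3
ρ1 := ρ1 − 5/2·ρ3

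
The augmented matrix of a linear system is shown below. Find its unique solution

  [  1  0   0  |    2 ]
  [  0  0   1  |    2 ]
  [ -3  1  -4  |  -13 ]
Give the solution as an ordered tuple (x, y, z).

Add 3 times ρ1 to ρ3.
  [ 1  0   0  |   2 ]
  [ 0  0   1  |   2 ]
  [ 0  1  -4  |  -7 ]
Swap ρ2 and ρ3.
  [ 1  0   0  |   2 ]
  [ 0  1  -4  |  -7 ]
  [ 0  0   1  |   2 ]
Add 4 times ρ3 to ρ2.
  [ 1  0  0  |  2 ]
  [ 0  1  0  |  1 ]
  [ 0  0  1  |  2 ]
Reading off the last column: x = 2, y = 1, z = 2.

(2, 1, 2)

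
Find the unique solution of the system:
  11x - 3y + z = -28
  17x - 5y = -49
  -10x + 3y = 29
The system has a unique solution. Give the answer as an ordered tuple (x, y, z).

Form the augmented matrix and row-reduce:
  [  11  -3  1  |  -28 ]
  [  17  -5  0  |  -49 ]
  [ -10   3  0  |   29 ]
R1 → 1/11·R1
  [   1  -3/11  1/11  |  -28/11 ]
  [  17     -5     0  |     -49 ]
  [ -10      3     0  |      29 ]
R2 → R2 − 17·R1
  [   1  -3/11    1/11  |  -28/11 ]
  [   0  -4/11  -17/11  |  -63/11 ]
  [ -10      3       0  |      29 ]
R3 → R3 + 10·R1
  [ 1  -3/11    1/11  |  -28/11 ]
  [ 0  -4/11  -17/11  |  -63/11 ]
  [ 0   3/11   10/11  |   39/11 ]
R2 → -11/4·R2
  [ 1  -3/11   1/11  |  -28/11 ]
  [ 0      1   17/4  |    63/4 ]
  [ 0   3/11  10/11  |   39/11 ]
R3 → R3 − 3/11·R2
  [ 1  -3/11  1/11  |  -28/11 ]
  [ 0      1  17/4  |    63/4 ]
  [ 0      0  -1/4  |    -3/4 ]
R3 → -4·R3
  [ 1  -3/11  1/11  |  -28/11 ]
  [ 0      1  17/4  |    63/4 ]
  [ 0      0     1  |       3 ]
R2 → R2 − 17/4·R3
  [ 1  -3/11  1/11  |  -28/11 ]
  [ 0      1     0  |       3 ]
  [ 0      0     1  |       3 ]
R1 → R1 − 1/11·R3
  [ 1  -3/11  0  |  -31/11 ]
  [ 0      1  0  |       3 ]
  [ 0      0  1  |       3 ]
R1 → R1 + 3/11·R2
  [ 1  0  0  |  -2 ]
  [ 0  1  0  |   3 ]
  [ 0  0  1  |   3 ]
Reading off the last column: x = -2, y = 3, z = 3.

(-2, 3, 3)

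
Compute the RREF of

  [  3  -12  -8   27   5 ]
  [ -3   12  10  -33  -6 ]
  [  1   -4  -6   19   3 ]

[[1, -4, 0, 1, 0], [0, 0, 1, -3, 0], [0, 0, 0, 0, 1]]

R1 := 1/3·R1
  [  1  -4  -8/3    9  5/3 ]
  [ -3  12    10  -33   -6 ]
  [  1  -4    -6   19    3 ]
R2 := R2 + 3·R1
  [ 1  -4  -8/3   9  5/3 ]
  [ 0   0     2  -6   -1 ]
  [ 1  -4    -6  19    3 ]
R3 := R3 − R1
  [ 1  -4   -8/3   9  5/3 ]
  [ 0   0      2  -6   -1 ]
  [ 0   0  -10/3  10  4/3 ]
R2 := 1/2·R2
  [ 1  -4   -8/3   9   5/3 ]
  [ 0   0      1  -3  -1/2 ]
  [ 0   0  -10/3  10   4/3 ]
R3 := R3 + 10/3·R2
  [ 1  -4  -8/3   9   5/3 ]
  [ 0   0     1  -3  -1/2 ]
  [ 0   0     0   0  -1/3 ]
R3 := -3·R3
  [ 1  -4  -8/3   9   5/3 ]
  [ 0   0     1  -3  -1/2 ]
  [ 0   0     0   0     1 ]
R2 := R2 + 1/2·R3
  [ 1  -4  -8/3   9  5/3 ]
  [ 0   0     1  -3    0 ]
  [ 0   0     0   0    1 ]
R1 := R1 − 5/3·R3
  [ 1  -4  -8/3   9  0 ]
  [ 0   0     1  -3  0 ]
  [ 0   0     0   0  1 ]
R1 := R1 + 8/3·R2
  [ 1  -4  0   1  0 ]
  [ 0   0  1  -3  0 ]
  [ 0   0  0   0  1 ]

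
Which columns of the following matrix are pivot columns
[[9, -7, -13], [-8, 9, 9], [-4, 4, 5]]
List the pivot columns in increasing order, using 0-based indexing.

R1 ← 1/9·R1
  [  1  -7/9  -13/9 ]
  [ -8     9      9 ]
  [ -4     4      5 ]
R2 ← R2 + 8·R1
  [  1  -7/9  -13/9 ]
  [  0  25/9  -23/9 ]
  [ -4     4      5 ]
R3 ← R3 + 4·R1
  [ 1  -7/9  -13/9 ]
  [ 0  25/9  -23/9 ]
  [ 0   8/9   -7/9 ]
R2 ← 9/25·R2
  [ 1  -7/9   -13/9 ]
  [ 0     1  -23/25 ]
  [ 0   8/9    -7/9 ]
R3 ← R3 − 8/9·R2
  [ 1  -7/9   -13/9 ]
  [ 0     1  -23/25 ]
  [ 0     0    1/25 ]
R3 ← 25·R3
  [ 1  -7/9   -13/9 ]
  [ 0     1  -23/25 ]
  [ 0     0       1 ]
R2 ← R2 + 23/25·R3
  [ 1  -7/9  -13/9 ]
  [ 0     1      0 ]
  [ 0     0      1 ]
R1 ← R1 + 13/9·R3
  [ 1  -7/9  0 ]
  [ 0     1  0 ]
  [ 0     0  1 ]
R1 ← R1 + 7/9·R2
  [ 1  0  0 ]
  [ 0  1  0 ]
  [ 0  0  1 ]
Pivot columns are the columns containing a leading 1.

0, 1, 2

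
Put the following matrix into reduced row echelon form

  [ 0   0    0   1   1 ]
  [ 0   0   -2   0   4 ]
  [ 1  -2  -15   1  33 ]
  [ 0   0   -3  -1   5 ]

Swap R1 and R3.
  [ 1  -2  -15   1  33 ]
  [ 0   0   -2   0   4 ]
  [ 0   0    0   1   1 ]
  [ 0   0   -3  -1   5 ]
Multiply R2 by -1/2.
  [ 1  -2  -15   1  33 ]
  [ 0   0    1   0  -2 ]
  [ 0   0    0   1   1 ]
  [ 0   0   -3  -1   5 ]
Add 3 times R2 to R4.
  [ 1  -2  -15   1  33 ]
  [ 0   0    1   0  -2 ]
  [ 0   0    0   1   1 ]
  [ 0   0    0  -1  -1 ]
Add R3 to R4.
  [ 1  -2  -15  1  33 ]
  [ 0   0    1  0  -2 ]
  [ 0   0    0  1   1 ]
  [ 0   0    0  0   0 ]
Subtract R3 from R1.
  [ 1  -2  -15  0  32 ]
  [ 0   0    1  0  -2 ]
  [ 0   0    0  1   1 ]
  [ 0   0    0  0   0 ]
Add 15 times R2 to R1.
  [ 1  -2  0  0   2 ]
  [ 0   0  1  0  -2 ]
  [ 0   0  0  1   1 ]
  [ 0   0  0  0   0 ]

[[1, -2, 0, 0, 2], [0, 0, 1, 0, -2], [0, 0, 0, 1, 1], [0, 0, 0, 0, 0]]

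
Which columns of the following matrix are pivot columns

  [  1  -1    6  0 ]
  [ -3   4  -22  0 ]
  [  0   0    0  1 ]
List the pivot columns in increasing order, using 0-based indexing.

0, 1, 3

Add 3 times R1 to R2.
  [ 1  -1   6  0 ]
  [ 0   1  -4  0 ]
  [ 0   0   0  1 ]
Add R2 to R1.
  [ 1  0   2  0 ]
  [ 0  1  -4  0 ]
  [ 0  0   0  1 ]
Pivot columns are the columns containing a leading 1.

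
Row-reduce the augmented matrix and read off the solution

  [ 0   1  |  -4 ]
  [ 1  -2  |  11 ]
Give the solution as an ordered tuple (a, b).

R1 <=> R2
  [ 1  -2  |  11 ]
  [ 0   1  |  -4 ]
R1 → R1 + 2·R2
  [ 1  0  |   3 ]
  [ 0  1  |  -4 ]
Reading off the last column: a = 3, b = -4.

(3, -4)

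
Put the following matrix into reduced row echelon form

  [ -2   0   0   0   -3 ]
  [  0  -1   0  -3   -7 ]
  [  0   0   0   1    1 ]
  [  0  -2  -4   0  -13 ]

[[1, 0, 0, 0, 3/2], [0, 1, 0, 0, 4], [0, 0, 1, 0, 5/4], [0, 0, 0, 1, 1]]

r1 ← -1/2·r1
  [ 1   0   0   0  3/2 ]
  [ 0  -1   0  -3   -7 ]
  [ 0   0   0   1    1 ]
  [ 0  -2  -4   0  -13 ]
r2 ← -1·r2
  [ 1   0   0  0  3/2 ]
  [ 0   1   0  3    7 ]
  [ 0   0   0  1    1 ]
  [ 0  -2  -4  0  -13 ]
r4 ← r4 + 2·r2
  [ 1  0   0  0  3/2 ]
  [ 0  1   0  3    7 ]
  [ 0  0   0  1    1 ]
  [ 0  0  -4  6    1 ]
r3 <-> r4
  [ 1  0   0  0  3/2 ]
  [ 0  1   0  3    7 ]
  [ 0  0  -4  6    1 ]
  [ 0  0   0  1    1 ]
r3 ← -1/4·r3
  [ 1  0  0     0   3/2 ]
  [ 0  1  0     3     7 ]
  [ 0  0  1  -3/2  -1/4 ]
  [ 0  0  0     1     1 ]
r3 ← r3 + 3/2·r4
  [ 1  0  0  0  3/2 ]
  [ 0  1  0  3    7 ]
  [ 0  0  1  0  5/4 ]
  [ 0  0  0  1    1 ]
r2 ← r2 − 3·r4
  [ 1  0  0  0  3/2 ]
  [ 0  1  0  0    4 ]
  [ 0  0  1  0  5/4 ]
  [ 0  0  0  1    1 ]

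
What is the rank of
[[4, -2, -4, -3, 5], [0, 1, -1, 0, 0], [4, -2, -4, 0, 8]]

rank = 3

R1 ← 1/4·R1
  [ 1  -1/2  -1  -3/4  5/4 ]
  [ 0     1  -1     0    0 ]
  [ 4    -2  -4     0    8 ]
R3 ← R3 − 4·R1
  [ 1  -1/2  -1  -3/4  5/4 ]
  [ 0     1  -1     0    0 ]
  [ 0     0   0     3    3 ]
R3 ← 1/3·R3
  [ 1  -1/2  -1  -3/4  5/4 ]
  [ 0     1  -1     0    0 ]
  [ 0     0   0     1    1 ]
R1 ← R1 + 3/4·R3
  [ 1  -1/2  -1  0  2 ]
  [ 0     1  -1  0  0 ]
  [ 0     0   0  1  1 ]
R1 ← R1 + 1/2·R2
  [ 1  0  -3/2  0  2 ]
  [ 0  1    -1  0  0 ]
  [ 0  0     0  1  1 ]
The reduced form has 3 nonzero rows.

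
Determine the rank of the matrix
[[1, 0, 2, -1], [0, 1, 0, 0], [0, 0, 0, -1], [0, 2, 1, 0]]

r4 → r4 − 2·r2
  [ 1  0  2  -1 ]
  [ 0  1  0   0 ]
  [ 0  0  0  -1 ]
  [ 0  0  1   0 ]
r3 <-> r4
  [ 1  0  2  -1 ]
  [ 0  1  0   0 ]
  [ 0  0  1   0 ]
  [ 0  0  0  -1 ]
r4 → -1·r4
  [ 1  0  2  -1 ]
  [ 0  1  0   0 ]
  [ 0  0  1   0 ]
  [ 0  0  0   1 ]
r1 → r1 + r4
  [ 1  0  2  0 ]
  [ 0  1  0  0 ]
  [ 0  0  1  0 ]
  [ 0  0  0  1 ]
r1 → r1 − 2·r3
  [ 1  0  0  0 ]
  [ 0  1  0  0 ]
  [ 0  0  1  0 ]
  [ 0  0  0  1 ]
The reduced form has 4 nonzero rows.

rank = 4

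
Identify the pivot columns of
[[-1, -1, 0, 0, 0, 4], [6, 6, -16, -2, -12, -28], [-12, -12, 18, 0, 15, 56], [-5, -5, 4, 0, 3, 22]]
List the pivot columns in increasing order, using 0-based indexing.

Multiply R1 by -1.
  [   1    1    0   0    0   -4 ]
  [   6    6  -16  -2  -12  -28 ]
  [ -12  -12   18   0   15   56 ]
  [  -5   -5    4   0    3   22 ]
Subtract 6 times R1 from R2.
  [   1    1    0   0    0  -4 ]
  [   0    0  -16  -2  -12  -4 ]
  [ -12  -12   18   0   15  56 ]
  [  -5   -5    4   0    3  22 ]
Add 12 times R1 to R3.
  [  1   1    0   0    0  -4 ]
  [  0   0  -16  -2  -12  -4 ]
  [  0   0   18   0   15   8 ]
  [ -5  -5    4   0    3  22 ]
Add 5 times R1 to R4.
  [ 1  1    0   0    0  -4 ]
  [ 0  0  -16  -2  -12  -4 ]
  [ 0  0   18   0   15   8 ]
  [ 0  0    4   0    3   2 ]
Multiply R2 by -1/16.
  [ 1  1   0    0    0   -4 ]
  [ 0  0   1  1/8  3/4  1/4 ]
  [ 0  0  18    0   15    8 ]
  [ 0  0   4    0    3    2 ]
Subtract 18 times R2 from R3.
  [ 1  1  0     0    0   -4 ]
  [ 0  0  1   1/8  3/4  1/4 ]
  [ 0  0  0  -9/4  3/2  7/2 ]
  [ 0  0  4     0    3    2 ]
Subtract 4 times R2 from R4.
  [ 1  1  0     0    0   -4 ]
  [ 0  0  1   1/8  3/4  1/4 ]
  [ 0  0  0  -9/4  3/2  7/2 ]
  [ 0  0  0  -1/2    0    1 ]
Multiply R3 by -4/9.
  [ 1  1  0     0     0     -4 ]
  [ 0  0  1   1/8   3/4    1/4 ]
  [ 0  0  0     1  -2/3  -14/9 ]
  [ 0  0  0  -1/2     0      1 ]
Add 1/2 times R3 to R4.
  [ 1  1  0    0     0     -4 ]
  [ 0  0  1  1/8   3/4    1/4 ]
  [ 0  0  0    1  -2/3  -14/9 ]
  [ 0  0  0    0  -1/3    2/9 ]
Multiply R4 by -3.
  [ 1  1  0    0     0     -4 ]
  [ 0  0  1  1/8   3/4    1/4 ]
  [ 0  0  0    1  -2/3  -14/9 ]
  [ 0  0  0    0     1   -2/3 ]
Add 2/3 times R4 to R3.
  [ 1  1  0    0    0    -4 ]
  [ 0  0  1  1/8  3/4   1/4 ]
  [ 0  0  0    1    0    -2 ]
  [ 0  0  0    0    1  -2/3 ]
Subtract 3/4 times R4 from R2.
  [ 1  1  0    0  0    -4 ]
  [ 0  0  1  1/8  0   3/4 ]
  [ 0  0  0    1  0    -2 ]
  [ 0  0  0    0  1  -2/3 ]
Subtract 1/8 times R3 from R2.
  [ 1  1  0  0  0    -4 ]
  [ 0  0  1  0  0     1 ]
  [ 0  0  0  1  0    -2 ]
  [ 0  0  0  0  1  -2/3 ]
Pivot columns are the columns containing a leading 1.

0, 2, 3, 4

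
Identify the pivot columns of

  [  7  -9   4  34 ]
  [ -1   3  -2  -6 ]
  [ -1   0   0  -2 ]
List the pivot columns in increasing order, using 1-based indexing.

1, 2, 3

R1 := 1/7·R1
R2 := R2 + R1
R3 := R3 + R1
R2 := 7/12·R2
R3 := R3 + 9/7·R2
R3 := -2·R3
R2 := R2 + 5/6·R3
R1 := R1 − 4/7·R3
R1 := R1 + 9/7·R2
Pivot columns are the columns containing a leading 1.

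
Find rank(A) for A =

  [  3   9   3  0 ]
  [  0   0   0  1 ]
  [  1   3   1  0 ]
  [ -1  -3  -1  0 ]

rank = 2

R1 ← 1/3·R1
  [  1   3   1  0 ]
  [  0   0   0  1 ]
  [  1   3   1  0 ]
  [ -1  -3  -1  0 ]
R3 ← R3 − R1
  [  1   3   1  0 ]
  [  0   0   0  1 ]
  [  0   0   0  0 ]
  [ -1  -3  -1  0 ]
R4 ← R4 + R1
  [ 1  3  1  0 ]
  [ 0  0  0  1 ]
  [ 0  0  0  0 ]
  [ 0  0  0  0 ]
The reduced form has 2 nonzero rows.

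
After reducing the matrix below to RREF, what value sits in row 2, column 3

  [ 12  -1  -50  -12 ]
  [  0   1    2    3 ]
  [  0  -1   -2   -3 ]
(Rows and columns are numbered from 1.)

2

ρ1 := 1/12·ρ1
  [ 1  -1/12  -25/6  -1 ]
  [ 0      1      2   3 ]
  [ 0     -1     -2  -3 ]
ρ3 := ρ3 + ρ2
  [ 1  -1/12  -25/6  -1 ]
  [ 0      1      2   3 ]
  [ 0      0      0   0 ]
ρ1 := ρ1 + 1/12·ρ2
  [ 1  0  -4  -3/4 ]
  [ 0  1   2     3 ]
  [ 0  0   0     0 ]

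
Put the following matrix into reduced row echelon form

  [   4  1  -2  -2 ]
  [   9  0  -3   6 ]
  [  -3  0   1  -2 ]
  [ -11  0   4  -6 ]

Multiply ρ1 by 1/4.
Subtract 9 times ρ1 from ρ2.
Add 3 times ρ1 to ρ3.
Add 11 times ρ1 to ρ4.
Multiply ρ2 by -4/9.
Subtract 3/4 times ρ2 from ρ3.
Subtract 11/4 times ρ2 from ρ4.
Swap ρ3 and ρ4.
Multiply ρ3 by 3.
Add 2/3 times ρ3 to ρ2.
Add 1/2 times ρ3 to ρ1.
Subtract 1/4 times ρ2 from ρ1.

[[1, 0, 0, 2], [0, 1, 0, -2], [0, 0, 1, 4], [0, 0, 0, 0]]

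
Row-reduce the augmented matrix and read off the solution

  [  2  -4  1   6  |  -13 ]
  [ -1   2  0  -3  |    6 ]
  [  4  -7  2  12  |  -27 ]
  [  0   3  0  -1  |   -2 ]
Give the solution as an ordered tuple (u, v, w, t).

(-5, -1, -1, -1)

R1 -> 1/2·R1
  [  1  -2  1/2   3  |  -13/2 ]
  [ -1   2    0  -3  |      6 ]
  [  4  -7    2  12  |    -27 ]
  [  0   3    0  -1  |     -2 ]
R2 -> R2 + R1
  [ 1  -2  1/2   3  |  -13/2 ]
  [ 0   0  1/2   0  |   -1/2 ]
  [ 4  -7    2  12  |    -27 ]
  [ 0   3    0  -1  |     -2 ]
R3 -> R3 − 4·R1
  [ 1  -2  1/2   3  |  -13/2 ]
  [ 0   0  1/2   0  |   -1/2 ]
  [ 0   1    0   0  |     -1 ]
  [ 0   3    0  -1  |     -2 ]
R2 <=> R3
  [ 1  -2  1/2   3  |  -13/2 ]
  [ 0   1    0   0  |     -1 ]
  [ 0   0  1/2   0  |   -1/2 ]
  [ 0   3    0  -1  |     -2 ]
R4 -> R4 − 3·R2
  [ 1  -2  1/2   3  |  -13/2 ]
  [ 0   1    0   0  |     -1 ]
  [ 0   0  1/2   0  |   -1/2 ]
  [ 0   0    0  -1  |      1 ]
R3 -> 2·R3
  [ 1  -2  1/2   3  |  -13/2 ]
  [ 0   1    0   0  |     -1 ]
  [ 0   0    1   0  |     -1 ]
  [ 0   0    0  -1  |      1 ]
R4 -> -1·R4
  [ 1  -2  1/2  3  |  -13/2 ]
  [ 0   1    0  0  |     -1 ]
  [ 0   0    1  0  |     -1 ]
  [ 0   0    0  1  |     -1 ]
R1 -> R1 − 3·R4
  [ 1  -2  1/2  0  |  -7/2 ]
  [ 0   1    0  0  |    -1 ]
  [ 0   0    1  0  |    -1 ]
  [ 0   0    0  1  |    -1 ]
R1 -> R1 − 1/2·R3
  [ 1  -2  0  0  |  -3 ]
  [ 0   1  0  0  |  -1 ]
  [ 0   0  1  0  |  -1 ]
  [ 0   0  0  1  |  -1 ]
R1 -> R1 + 2·R2
  [ 1  0  0  0  |  -5 ]
  [ 0  1  0  0  |  -1 ]
  [ 0  0  1  0  |  -1 ]
  [ 0  0  0  1  |  -1 ]
Reading off the last column: u = -5, v = -1, w = -1, t = -1.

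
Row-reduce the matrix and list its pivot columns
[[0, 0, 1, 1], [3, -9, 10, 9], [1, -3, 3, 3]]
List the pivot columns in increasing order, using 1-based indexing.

Swap ρ1 and ρ2.
  [ 3  -9  10  9 ]
  [ 0   0   1  1 ]
  [ 1  -3   3  3 ]
Multiply ρ1 by 1/3.
  [ 1  -3  10/3  3 ]
  [ 0   0     1  1 ]
  [ 1  -3     3  3 ]
Subtract ρ1 from ρ3.
  [ 1  -3  10/3  3 ]
  [ 0   0     1  1 ]
  [ 0   0  -1/3  0 ]
Add 1/3 times ρ2 to ρ3.
  [ 1  -3  10/3    3 ]
  [ 0   0     1    1 ]
  [ 0   0     0  1/3 ]
Multiply ρ3 by 3.
  [ 1  -3  10/3  3 ]
  [ 0   0     1  1 ]
  [ 0   0     0  1 ]
Subtract ρ3 from ρ2.
  [ 1  -3  10/3  3 ]
  [ 0   0     1  0 ]
  [ 0   0     0  1 ]
Subtract 3 times ρ3 from ρ1.
  [ 1  -3  10/3  0 ]
  [ 0   0     1  0 ]
  [ 0   0     0  1 ]
Subtract 10/3 times ρ2 from ρ1.
  [ 1  -3  0  0 ]
  [ 0   0  1  0 ]
  [ 0   0  0  1 ]
Pivot columns are the columns containing a leading 1.

1, 3, 4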